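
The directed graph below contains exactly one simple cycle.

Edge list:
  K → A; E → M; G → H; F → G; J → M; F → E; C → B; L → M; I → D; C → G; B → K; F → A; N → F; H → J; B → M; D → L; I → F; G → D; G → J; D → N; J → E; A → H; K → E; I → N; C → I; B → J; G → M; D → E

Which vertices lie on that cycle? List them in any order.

DFS with gray/black marking from D:
D gray
  L gray
    M gray
    M black
  L black
  N gray
    F gray
      E gray
        E→M: M black — skip
      E black
      A gray
        H gray
          J gray
            J→E: E black — skip
            J→M: M black — skip
          J black
        H black
      A black
      G gray
        G→H: H black — skip
        G→M: M black — skip
        G→J: J black — skip
        G→D: D is gray → back edge
Back edge closes the cycle D → N → F → G → D; its vertices are {D, F, G, N}.

D, F, G, N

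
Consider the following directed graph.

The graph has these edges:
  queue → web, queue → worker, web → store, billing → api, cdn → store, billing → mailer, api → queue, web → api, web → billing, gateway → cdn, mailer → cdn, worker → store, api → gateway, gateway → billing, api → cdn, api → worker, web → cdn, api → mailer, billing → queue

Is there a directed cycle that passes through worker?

worker lies on a cycle iff there is a path from worker back to itself.
Exploring from worker, it never reaches itself; equivalently, its strongly connected component is a singleton.

No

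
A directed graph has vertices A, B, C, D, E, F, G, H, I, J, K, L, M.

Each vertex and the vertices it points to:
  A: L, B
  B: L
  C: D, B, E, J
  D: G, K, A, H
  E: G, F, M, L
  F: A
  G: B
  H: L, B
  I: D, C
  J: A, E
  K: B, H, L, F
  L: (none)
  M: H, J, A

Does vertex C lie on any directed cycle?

No

C lies on a cycle iff there is a path from C back to itself.
Exploring from C, it never reaches itself; equivalently, its strongly connected component is a singleton.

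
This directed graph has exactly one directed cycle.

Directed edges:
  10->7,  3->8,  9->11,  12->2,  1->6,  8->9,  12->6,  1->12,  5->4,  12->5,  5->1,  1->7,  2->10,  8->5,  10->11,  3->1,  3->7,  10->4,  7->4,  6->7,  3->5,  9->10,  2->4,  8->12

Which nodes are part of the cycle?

DFS with gray/black marking from 1:
1 gray
  12 gray
    2 gray
      10 gray
        11 gray
        11 black
        4 gray
        4 black
        7 gray
          7→4: 4 black — skip
        7 black
      10 black
      2→4: 4 black — skip
    2 black
    6 gray
      6→7: 7 black — skip
    6 black
    5 gray
      5→1: 1 is gray → back edge
Back edge closes the cycle 1 → 12 → 5 → 1; its vertices are {1, 5, 12}.

1, 5, 12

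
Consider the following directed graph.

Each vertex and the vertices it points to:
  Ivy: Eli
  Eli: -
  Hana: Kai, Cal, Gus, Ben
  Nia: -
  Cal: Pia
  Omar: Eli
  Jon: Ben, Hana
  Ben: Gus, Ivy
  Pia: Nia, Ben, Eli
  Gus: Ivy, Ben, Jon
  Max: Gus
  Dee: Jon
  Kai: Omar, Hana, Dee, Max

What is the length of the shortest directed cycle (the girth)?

For each vertex v, BFS finds the shortest path from v back to v.
The shortest such closed walk is Kai → Hana → Kai, length 2.

2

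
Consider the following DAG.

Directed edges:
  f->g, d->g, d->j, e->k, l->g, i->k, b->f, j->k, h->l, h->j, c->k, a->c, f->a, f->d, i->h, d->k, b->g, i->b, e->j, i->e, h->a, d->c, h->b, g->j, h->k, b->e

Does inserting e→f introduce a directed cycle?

No

Adding e→f creates a cycle iff f can already reach e.
Explore from f: no path reaches e. The graph stays acyclic.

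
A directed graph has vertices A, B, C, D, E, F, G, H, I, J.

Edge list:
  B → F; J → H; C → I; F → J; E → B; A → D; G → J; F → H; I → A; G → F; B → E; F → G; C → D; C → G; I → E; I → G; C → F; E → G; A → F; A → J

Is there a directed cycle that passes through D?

No

D lies on a cycle iff there is a path from D back to itself.
Exploring from D, it never reaches itself; equivalently, its strongly connected component is a singleton.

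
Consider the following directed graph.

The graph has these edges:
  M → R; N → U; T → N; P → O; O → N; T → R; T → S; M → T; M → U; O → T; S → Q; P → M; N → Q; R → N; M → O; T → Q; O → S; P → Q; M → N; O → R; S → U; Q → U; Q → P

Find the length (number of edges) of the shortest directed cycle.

2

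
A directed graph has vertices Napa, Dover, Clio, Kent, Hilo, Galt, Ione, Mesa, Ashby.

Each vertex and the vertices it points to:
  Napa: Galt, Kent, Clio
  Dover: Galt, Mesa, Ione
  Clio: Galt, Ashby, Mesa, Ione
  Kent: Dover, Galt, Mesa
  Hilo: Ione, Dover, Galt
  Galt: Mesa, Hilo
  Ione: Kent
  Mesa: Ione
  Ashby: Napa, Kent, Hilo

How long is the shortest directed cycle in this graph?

2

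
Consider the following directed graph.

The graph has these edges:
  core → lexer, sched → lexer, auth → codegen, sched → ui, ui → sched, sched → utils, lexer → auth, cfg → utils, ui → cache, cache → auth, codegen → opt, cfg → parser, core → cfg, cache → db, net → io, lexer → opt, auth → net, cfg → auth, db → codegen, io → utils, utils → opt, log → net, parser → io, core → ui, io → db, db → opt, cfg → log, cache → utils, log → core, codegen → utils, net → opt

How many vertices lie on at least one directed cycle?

5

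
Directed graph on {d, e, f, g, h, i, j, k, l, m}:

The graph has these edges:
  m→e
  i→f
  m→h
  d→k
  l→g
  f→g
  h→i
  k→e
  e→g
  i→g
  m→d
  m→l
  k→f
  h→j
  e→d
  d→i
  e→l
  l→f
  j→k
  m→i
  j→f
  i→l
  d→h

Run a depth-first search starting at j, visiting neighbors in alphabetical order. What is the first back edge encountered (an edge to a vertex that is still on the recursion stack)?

h→j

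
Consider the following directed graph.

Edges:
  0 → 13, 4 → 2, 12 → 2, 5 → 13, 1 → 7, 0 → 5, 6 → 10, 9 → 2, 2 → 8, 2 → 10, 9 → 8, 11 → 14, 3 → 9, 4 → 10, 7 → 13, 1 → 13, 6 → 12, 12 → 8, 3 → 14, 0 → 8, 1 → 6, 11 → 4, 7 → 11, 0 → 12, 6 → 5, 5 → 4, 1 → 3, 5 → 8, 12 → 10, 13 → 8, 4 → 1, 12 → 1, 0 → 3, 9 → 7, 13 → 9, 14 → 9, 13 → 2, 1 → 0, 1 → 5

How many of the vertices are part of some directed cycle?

A vertex is on a directed cycle iff it belongs to a strongly connected component of size ≥ 2 (or has a self-loop).
The vertices on cycles are {0, 1, 3, 4, 5, 6, 7, 9, 11, 12, 13, 14} — 12 in total.

12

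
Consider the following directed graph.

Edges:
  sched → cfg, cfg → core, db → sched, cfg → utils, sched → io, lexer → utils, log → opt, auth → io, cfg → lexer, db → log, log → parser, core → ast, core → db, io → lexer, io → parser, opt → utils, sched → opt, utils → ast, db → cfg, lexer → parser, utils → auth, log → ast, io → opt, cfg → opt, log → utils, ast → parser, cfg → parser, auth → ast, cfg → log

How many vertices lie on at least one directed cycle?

9

A vertex is on a directed cycle iff it belongs to a strongly connected component of size ≥ 2 (or has a self-loop).
The vertices on cycles are {db, io, cfg, opt, auth, core, lexer, sched, utils} — 9 in total.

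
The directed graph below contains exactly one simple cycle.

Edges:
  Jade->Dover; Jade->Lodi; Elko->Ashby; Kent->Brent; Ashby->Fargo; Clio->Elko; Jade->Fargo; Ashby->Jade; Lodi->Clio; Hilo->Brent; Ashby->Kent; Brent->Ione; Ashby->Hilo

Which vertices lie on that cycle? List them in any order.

Clio, Elko, Jade, Lodi, Ashby

DFS with gray/black marking from Ashby:
Ashby gray
  Hilo gray
    Brent gray
      Ione gray
      Ione black
    Brent black
  Hilo black
  Kent gray
    Kent→Brent: Brent black — skip
  Kent black
  Jade gray
    Lodi gray
      Clio gray
        Elko gray
          Elko→Ashby: Ashby is gray → back edge
Back edge closes the cycle Ashby → Jade → Lodi → Clio → Elko → Ashby; its vertices are {Clio, Elko, Jade, Lodi, Ashby}.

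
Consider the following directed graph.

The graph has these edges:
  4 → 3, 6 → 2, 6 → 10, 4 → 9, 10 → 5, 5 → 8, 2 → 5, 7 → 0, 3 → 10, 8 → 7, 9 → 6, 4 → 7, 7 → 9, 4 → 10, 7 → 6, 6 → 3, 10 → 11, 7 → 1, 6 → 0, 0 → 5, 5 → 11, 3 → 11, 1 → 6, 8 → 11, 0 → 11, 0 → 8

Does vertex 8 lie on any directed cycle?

8 is on a cycle iff 8 can reach itself via ≥1 edge.
8 → 7 → 0 → 8 — yes.

Yes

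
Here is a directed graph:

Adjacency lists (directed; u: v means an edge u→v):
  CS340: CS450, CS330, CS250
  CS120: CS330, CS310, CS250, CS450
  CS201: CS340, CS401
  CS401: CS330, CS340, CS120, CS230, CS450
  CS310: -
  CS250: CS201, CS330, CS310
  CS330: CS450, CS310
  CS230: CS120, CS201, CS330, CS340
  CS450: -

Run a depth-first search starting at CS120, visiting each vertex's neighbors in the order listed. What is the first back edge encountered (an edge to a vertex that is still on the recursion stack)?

CS340→CS250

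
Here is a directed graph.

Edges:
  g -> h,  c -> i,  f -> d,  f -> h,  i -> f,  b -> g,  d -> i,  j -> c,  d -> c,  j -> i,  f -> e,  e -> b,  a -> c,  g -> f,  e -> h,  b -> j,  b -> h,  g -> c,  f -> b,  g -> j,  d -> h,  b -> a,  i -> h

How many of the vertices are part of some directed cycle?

A vertex is on a directed cycle iff it belongs to a strongly connected component of size ≥ 2 (or has a self-loop).
The vertices on cycles are {a, b, c, d, e, f, g, i, j} — 9 in total.

9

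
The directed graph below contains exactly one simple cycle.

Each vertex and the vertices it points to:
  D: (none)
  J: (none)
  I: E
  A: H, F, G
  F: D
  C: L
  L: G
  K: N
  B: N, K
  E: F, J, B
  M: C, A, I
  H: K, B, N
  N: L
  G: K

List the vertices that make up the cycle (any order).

G, K, L, N

DFS with gray/black marking from L:
L gray
  G gray
    K gray
      N gray
        N→L: L is gray → back edge
Back edge closes the cycle L → G → K → N → L; its vertices are {G, K, L, N}.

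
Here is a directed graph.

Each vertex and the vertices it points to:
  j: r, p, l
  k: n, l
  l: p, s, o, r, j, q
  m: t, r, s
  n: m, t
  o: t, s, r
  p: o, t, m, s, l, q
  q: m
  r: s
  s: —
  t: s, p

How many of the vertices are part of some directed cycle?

A vertex is on a directed cycle iff it belongs to a strongly connected component of size ≥ 2 (or has a self-loop).
The vertices on cycles are {j, l, m, o, p, q, t} — 7 in total.

7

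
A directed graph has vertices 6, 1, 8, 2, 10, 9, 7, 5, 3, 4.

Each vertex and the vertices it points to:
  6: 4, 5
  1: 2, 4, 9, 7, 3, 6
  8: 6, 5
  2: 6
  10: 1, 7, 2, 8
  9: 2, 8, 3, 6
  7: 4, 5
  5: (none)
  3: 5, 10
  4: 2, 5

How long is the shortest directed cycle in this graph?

3

For each vertex v, BFS finds the shortest path from v back to v.
The shortest such closed walk is 10 → 1 → 3 → 10, length 3.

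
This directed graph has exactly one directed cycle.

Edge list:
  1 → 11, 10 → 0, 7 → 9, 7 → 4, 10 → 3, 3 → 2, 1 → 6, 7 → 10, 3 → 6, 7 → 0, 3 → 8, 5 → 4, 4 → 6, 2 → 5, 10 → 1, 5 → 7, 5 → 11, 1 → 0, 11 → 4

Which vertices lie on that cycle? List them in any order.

2, 3, 5, 7, 10

DFS with gray/black marking from 2:
2 gray
  5 gray
    4 gray
      6 gray
      6 black
    4 black
    7 gray
      9 gray
      9 black
      0 gray
      0 black
      10 gray
        3 gray
          3→6: 6 black — skip
          3→2: 2 is gray → back edge
Back edge closes the cycle 2 → 5 → 7 → 10 → 3 → 2; its vertices are {2, 3, 5, 7, 10}.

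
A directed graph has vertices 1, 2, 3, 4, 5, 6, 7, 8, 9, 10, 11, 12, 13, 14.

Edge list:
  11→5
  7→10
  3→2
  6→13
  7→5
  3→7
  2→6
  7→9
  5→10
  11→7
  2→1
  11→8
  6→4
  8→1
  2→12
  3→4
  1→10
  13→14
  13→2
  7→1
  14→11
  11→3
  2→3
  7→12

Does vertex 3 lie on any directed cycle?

Yes

3 is on a cycle iff 3 can reach itself via ≥1 edge.
3 → 2 → 3 — yes.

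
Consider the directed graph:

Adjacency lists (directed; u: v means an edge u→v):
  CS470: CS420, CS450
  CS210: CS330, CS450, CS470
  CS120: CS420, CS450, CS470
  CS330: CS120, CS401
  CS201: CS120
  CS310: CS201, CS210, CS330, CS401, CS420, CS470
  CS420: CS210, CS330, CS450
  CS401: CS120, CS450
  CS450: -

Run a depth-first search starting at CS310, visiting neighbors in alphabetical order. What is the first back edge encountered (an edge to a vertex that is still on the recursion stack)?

DFS from CS310 (visiting neighbors in alphabetical order); mark gray on enter, black on exit:
CS310 gray
  CS201 gray
    CS120 gray
      CS420 gray
        CS210 gray
          CS330 gray
            CS330→CS120: CS120 is gray → back edge
First back edge: CS330 → CS120.

CS330→CS120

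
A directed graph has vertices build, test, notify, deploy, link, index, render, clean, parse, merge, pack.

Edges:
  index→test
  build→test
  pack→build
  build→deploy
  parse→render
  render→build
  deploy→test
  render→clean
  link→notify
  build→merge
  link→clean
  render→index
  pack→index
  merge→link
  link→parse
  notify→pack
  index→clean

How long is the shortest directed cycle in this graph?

5

For each vertex v, BFS finds the shortest path from v back to v.
The shortest such closed walk is link → notify → pack → build → merge → link, length 5.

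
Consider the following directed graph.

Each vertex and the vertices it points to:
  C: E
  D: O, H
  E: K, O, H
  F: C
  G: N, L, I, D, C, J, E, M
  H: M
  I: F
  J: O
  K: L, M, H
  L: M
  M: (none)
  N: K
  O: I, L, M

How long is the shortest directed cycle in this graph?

For each vertex v, BFS finds the shortest path from v back to v.
The shortest such closed walk is C → E → O → I → F → C, length 5.

5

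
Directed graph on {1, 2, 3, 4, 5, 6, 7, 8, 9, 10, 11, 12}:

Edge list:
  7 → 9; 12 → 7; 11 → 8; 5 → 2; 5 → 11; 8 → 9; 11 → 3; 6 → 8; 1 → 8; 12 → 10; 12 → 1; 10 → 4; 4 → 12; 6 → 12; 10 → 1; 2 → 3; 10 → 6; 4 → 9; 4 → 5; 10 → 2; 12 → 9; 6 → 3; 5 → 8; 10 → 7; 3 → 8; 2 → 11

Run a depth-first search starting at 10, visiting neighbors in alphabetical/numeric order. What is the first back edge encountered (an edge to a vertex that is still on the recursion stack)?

12->10

DFS from 10 (visiting neighbors in alphabetical/numeric order); mark gray on enter, black on exit:
10 gray
  1 gray
    8 gray
      9 gray
      9 black
    8 black
  1 black
  2 gray
    3 gray
      3→8: 8 black — skip
    3 black
    11 gray
      11→3: 3 black — skip
      11→8: 8 black — skip
    11 black
  2 black
  4 gray
    5 gray
      5→2: 2 black — skip
      5→8: 8 black — skip
      5→11: 11 black — skip
    5 black
    4→9: 9 black — skip
    12 gray
      12→1: 1 black — skip
      7 gray
        7→9: 9 black — skip
      7 black
      12→9: 9 black — skip
      12→10: 10 is gray → back edge
First back edge: 12 → 10.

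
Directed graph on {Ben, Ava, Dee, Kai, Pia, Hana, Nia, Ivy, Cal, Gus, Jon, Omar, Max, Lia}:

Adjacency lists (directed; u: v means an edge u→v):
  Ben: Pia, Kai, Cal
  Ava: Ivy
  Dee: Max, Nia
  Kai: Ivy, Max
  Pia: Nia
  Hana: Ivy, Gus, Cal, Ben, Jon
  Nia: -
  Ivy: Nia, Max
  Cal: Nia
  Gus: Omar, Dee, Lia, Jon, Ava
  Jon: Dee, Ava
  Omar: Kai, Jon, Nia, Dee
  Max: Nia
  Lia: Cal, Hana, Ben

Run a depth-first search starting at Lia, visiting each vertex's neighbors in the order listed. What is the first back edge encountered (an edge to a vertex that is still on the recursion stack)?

Gus→Lia

DFS from Lia (visiting each vertex's neighbors in the order listed); mark gray on enter, black on exit:
Lia gray
  Cal gray
    Nia gray
    Nia black
  Cal black
  Hana gray
    Ivy gray
      Ivy→Nia: Nia black — skip
      Max gray
        Max→Nia: Nia black — skip
      Max black
    Ivy black
    Gus gray
      Omar gray
        Kai gray
          Kai→Ivy: Ivy black — skip
          Kai→Max: Max black — skip
        Kai black
        Jon gray
          Dee gray
            Dee→Max: Max black — skip
            Dee→Nia: Nia black — skip
          Dee black
          Ava gray
            Ava→Ivy: Ivy black — skip
          Ava black
        Jon black
        Omar→Nia: Nia black — skip
        Omar→Dee: Dee black — skip
      Omar black
      Gus→Dee: Dee black — skip
      Gus→Lia: Lia is gray → back edge
First back edge: Gus → Lia.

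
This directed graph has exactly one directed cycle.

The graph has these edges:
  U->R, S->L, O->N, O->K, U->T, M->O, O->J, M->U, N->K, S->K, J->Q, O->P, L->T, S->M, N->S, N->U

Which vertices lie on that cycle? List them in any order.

DFS with gray/black marking from M:
M gray
  U gray
    R gray
    R black
    T gray
    T black
  U black
  O gray
    P gray
    P black
    N gray
      K gray
      K black
      N→U: U black — skip
      S gray
        S→M: M is gray → back edge
Back edge closes the cycle M → O → N → S → M; its vertices are {M, N, O, S}.

M, N, O, S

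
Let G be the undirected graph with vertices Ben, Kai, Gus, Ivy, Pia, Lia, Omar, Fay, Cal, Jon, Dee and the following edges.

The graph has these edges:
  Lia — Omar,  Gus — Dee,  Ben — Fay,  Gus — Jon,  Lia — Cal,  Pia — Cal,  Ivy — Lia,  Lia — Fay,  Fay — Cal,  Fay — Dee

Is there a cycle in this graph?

Yes

DFS, tracking each vertex's parent; an edge to a visited non-parent vertex closes a cycle.
Start from Dee:
visit Dee (parent –)
  visit Gus (parent Dee)
    Gus–Dee: parent, skip
    visit Jon (parent Gus)
      Jon–Gus: parent, skip
  visit Fay (parent Dee)
    visit Cal (parent Fay)
      visit Lia (parent Cal)
        Lia–Fay: Fay visited and ≠ parent → cycle
Cycle: Fay – Cal – Lia – Fay.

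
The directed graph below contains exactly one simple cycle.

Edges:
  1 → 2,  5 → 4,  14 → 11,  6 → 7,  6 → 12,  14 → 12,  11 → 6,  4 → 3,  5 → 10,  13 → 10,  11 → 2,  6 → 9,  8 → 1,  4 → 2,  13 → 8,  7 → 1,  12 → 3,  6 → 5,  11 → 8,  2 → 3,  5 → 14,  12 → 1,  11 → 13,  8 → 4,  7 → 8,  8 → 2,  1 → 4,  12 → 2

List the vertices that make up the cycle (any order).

DFS with gray/black marking from 6:
6 gray
  12 gray
    2 gray
      3 gray
      3 black
    2 black
    12→3: 3 black — skip
    1 gray
      4 gray
        4→2: 2 black — skip
        4→3: 3 black — skip
      4 black
      1→2: 2 black — skip
    1 black
  12 black
  7 gray
    8 gray
      8→2: 2 black — skip
      8→4: 4 black — skip
      8→1: 1 black — skip
    8 black
    7→1: 1 black — skip
  7 black
  5 gray
    14 gray
      14→12: 12 black — skip
      11 gray
        11→6: 6 is gray → back edge
Back edge closes the cycle 6 → 5 → 14 → 11 → 6; its vertices are {5, 6, 11, 14}.

5, 6, 11, 14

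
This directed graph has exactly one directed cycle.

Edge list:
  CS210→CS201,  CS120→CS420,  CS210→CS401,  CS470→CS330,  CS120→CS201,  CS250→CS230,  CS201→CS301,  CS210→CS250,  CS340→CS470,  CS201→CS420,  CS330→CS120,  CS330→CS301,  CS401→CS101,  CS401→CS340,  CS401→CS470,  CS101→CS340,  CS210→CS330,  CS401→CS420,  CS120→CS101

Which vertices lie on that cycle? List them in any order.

DFS with gray/black marking from CS330:
CS330 gray
  CS301 gray
  CS301 black
  CS120 gray
    CS420 gray
    CS420 black
    CS101 gray
      CS340 gray
        CS470 gray
          CS470→CS330: CS330 is gray → back edge
Back edge closes the cycle CS330 → CS120 → CS101 → CS340 → CS470 → CS330; its vertices are {CS101, CS120, CS330, CS340, CS470}.

CS101, CS120, CS330, CS340, CS470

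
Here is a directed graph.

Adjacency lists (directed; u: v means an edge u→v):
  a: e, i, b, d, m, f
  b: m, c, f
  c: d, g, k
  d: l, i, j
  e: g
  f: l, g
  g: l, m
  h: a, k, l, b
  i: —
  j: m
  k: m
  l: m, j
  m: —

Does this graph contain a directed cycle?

No

DFS with white/gray/black marking, starting from k:
k gray
  m gray
  m black
k black
a gray
  e gray
    g gray
      l gray
        l→m: m black — skip
        j gray
          j→m: m black — skip
        j black
      l black
      g→m: m black — skip
    g black
  e black
  i gray
  i black
  b gray
    b→m: m black — skip
    c gray
      d gray
        d→l: l black — skip
        d→i: i black — skip
        d→j: j black — skip
      d black
      c→g: g black — skip
      c→k: k black — skip
    c black
    f gray
      f→l: l black — skip
      f→g: g black — skip
    f black
  b black
  a→d: d black — skip
  a→m: m black — skip
  a→f: f black — skip
a black
h gray
  h→a: a black — skip
  h→k: k black — skip
  h→l: l black — skip
  h→b: b black — skip
h black
Every edge goes to a white or black vertex — no back edge, so the graph is acyclic.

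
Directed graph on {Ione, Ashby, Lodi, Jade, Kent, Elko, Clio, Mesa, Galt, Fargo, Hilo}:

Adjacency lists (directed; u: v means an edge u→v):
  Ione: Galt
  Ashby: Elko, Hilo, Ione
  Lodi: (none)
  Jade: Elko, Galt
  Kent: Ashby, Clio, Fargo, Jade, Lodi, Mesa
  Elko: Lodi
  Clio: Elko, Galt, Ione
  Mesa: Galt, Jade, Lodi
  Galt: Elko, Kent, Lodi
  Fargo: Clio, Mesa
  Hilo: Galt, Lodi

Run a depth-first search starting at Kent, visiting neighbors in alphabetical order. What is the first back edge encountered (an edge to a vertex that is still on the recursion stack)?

Galt→Kent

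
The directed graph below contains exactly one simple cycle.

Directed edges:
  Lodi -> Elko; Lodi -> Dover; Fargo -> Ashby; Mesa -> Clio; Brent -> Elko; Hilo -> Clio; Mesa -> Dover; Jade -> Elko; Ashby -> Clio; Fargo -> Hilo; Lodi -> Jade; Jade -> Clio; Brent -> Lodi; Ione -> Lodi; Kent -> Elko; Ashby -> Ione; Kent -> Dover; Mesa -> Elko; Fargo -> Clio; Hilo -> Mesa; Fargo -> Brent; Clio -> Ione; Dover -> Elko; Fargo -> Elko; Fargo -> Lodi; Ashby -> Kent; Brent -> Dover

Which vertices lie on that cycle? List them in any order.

Clio, Ione, Jade, Lodi

DFS with gray/black marking from Clio:
Clio gray
  Ione gray
    Lodi gray
      Dover gray
        Elko gray
        Elko black
      Dover black
      Jade gray
        Jade→Clio: Clio is gray → back edge
Back edge closes the cycle Clio → Ione → Lodi → Jade → Clio; its vertices are {Clio, Ione, Jade, Lodi}.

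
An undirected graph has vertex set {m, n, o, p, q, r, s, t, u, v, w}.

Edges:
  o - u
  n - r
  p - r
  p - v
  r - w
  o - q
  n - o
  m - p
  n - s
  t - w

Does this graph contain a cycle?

DFS, tracking each vertex's parent; an edge to a visited non-parent vertex closes a cycle.
Start from q:
visit q (parent –)
  visit o (parent q)
    visit n (parent o)
      visit s (parent n)
        s–n: parent, skip
      n–o: parent, skip
      visit r (parent n)
        visit p (parent r)
          visit v (parent p)
            v–p: parent, skip
          visit m (parent p)
            m–p: parent, skip
          p–r: parent, skip
        visit w (parent r)
          visit t (parent w)
            t–w: parent, skip
          w–r: parent, skip
        r–n: parent, skip
    visit u (parent o)
      u–o: parent, skip
    o–q: parent, skip
No non-parent visited neighbor found — the graph is a forest.

No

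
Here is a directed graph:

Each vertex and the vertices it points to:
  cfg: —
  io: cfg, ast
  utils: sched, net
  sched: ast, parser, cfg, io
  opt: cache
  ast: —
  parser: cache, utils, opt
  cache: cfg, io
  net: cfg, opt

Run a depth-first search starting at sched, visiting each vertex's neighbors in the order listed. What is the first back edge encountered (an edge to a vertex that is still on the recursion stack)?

utils→sched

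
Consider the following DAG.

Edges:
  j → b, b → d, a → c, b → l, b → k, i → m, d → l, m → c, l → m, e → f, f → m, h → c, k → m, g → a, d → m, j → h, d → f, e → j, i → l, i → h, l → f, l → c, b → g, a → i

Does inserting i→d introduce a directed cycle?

No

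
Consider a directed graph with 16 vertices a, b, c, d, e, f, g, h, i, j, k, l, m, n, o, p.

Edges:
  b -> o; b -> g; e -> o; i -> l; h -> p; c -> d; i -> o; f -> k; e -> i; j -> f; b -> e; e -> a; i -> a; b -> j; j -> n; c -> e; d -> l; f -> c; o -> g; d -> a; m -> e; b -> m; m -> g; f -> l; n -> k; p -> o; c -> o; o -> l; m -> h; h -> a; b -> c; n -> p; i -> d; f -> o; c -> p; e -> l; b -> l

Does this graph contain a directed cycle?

DFS with white/gray/black marking, starting from j:
j gray
  f gray
    l gray
    l black
    c gray
      e gray
        i gray
          i→l: l black — skip
          o gray
            o→l: l black — skip
            g gray
            g black
          o black
          d gray
            a gray
            a black
            d→l: l black — skip
          d black
          i→a: a black — skip
        i black
        e→l: l black — skip
        e→a: a black — skip
        e→o: o black — skip
      e black
      c→d: d black — skip
      c→o: o black — skip
      p gray
        p→o: o black — skip
      p black
    c black
    k gray
    k black
    f→o: o black — skip
  f black
  n gray
    n→p: p black — skip
    n→k: k black — skip
  n black
j black
b gray
  b→l: l black — skip
  b→o: o black — skip
  b→e: e black — skip
  m gray
    h gray
      h→a: a black — skip
      h→p: p black — skip
    h black
    m→g: g black — skip
    m→e: e black — skip
  m black
  b→c: c black — skip
  b→j: j black — skip
  b→g: g black — skip
b black
Every edge goes to a white or black vertex — no back edge, so the graph is acyclic.

No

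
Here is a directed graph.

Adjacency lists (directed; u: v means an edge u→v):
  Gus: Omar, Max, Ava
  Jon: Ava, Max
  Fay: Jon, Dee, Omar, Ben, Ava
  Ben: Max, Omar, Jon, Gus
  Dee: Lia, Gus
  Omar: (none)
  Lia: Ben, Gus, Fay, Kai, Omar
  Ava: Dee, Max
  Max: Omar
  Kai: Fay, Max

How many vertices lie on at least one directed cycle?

A vertex is on a directed cycle iff it belongs to a strongly connected component of size ≥ 2 (or has a self-loop).
The vertices on cycles are {Ava, Ben, Dee, Fay, Gus, Jon, Kai, Lia} — 8 in total.

8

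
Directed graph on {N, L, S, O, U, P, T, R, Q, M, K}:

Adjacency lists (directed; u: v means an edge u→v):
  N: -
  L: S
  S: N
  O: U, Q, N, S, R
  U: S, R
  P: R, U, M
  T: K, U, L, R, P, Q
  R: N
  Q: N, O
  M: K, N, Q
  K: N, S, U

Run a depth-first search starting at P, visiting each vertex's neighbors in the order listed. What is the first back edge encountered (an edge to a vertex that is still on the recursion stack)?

O→Q

DFS from P (visiting each vertex's neighbors in the order listed); mark gray on enter, black on exit:
P gray
  R gray
    N gray
    N black
  R black
  U gray
    S gray
      S→N: N black — skip
    S black
    U→R: R black — skip
  U black
  M gray
    K gray
      K→N: N black — skip
      K→S: S black — skip
      K→U: U black — skip
    K black
    M→N: N black — skip
    Q gray
      Q→N: N black — skip
      O gray
        O→U: U black — skip
        O→Q: Q is gray → back edge
First back edge: O → Q.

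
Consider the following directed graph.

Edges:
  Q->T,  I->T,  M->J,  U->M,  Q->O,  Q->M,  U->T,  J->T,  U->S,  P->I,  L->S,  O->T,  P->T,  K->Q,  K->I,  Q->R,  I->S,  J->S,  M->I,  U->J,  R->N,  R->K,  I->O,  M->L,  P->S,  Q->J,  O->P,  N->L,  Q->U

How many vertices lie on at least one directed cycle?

A vertex is on a directed cycle iff it belongs to a strongly connected component of size ≥ 2 (or has a self-loop).
The vertices on cycles are {I, K, O, P, Q, R} — 6 in total.

6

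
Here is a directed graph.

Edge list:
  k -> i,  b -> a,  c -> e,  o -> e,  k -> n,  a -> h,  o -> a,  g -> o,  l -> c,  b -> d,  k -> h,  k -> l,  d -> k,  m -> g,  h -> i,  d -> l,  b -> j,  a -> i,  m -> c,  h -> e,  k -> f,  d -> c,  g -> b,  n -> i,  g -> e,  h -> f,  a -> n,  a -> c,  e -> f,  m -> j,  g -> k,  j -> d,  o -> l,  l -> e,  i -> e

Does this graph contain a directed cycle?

No

DFS with white/gray/black marking, starting from f:
f gray
f black
a gray
  c gray
    e gray
      e→f: f black — skip
    e black
  c black
  h gray
    h→e: e black — skip
    i gray
      i→e: e black — skip
    i black
    h→f: f black — skip
  h black
  n gray
    n→i: i black — skip
  n black
  a→i: i black — skip
a black
b gray
  b→a: a black — skip
  j gray
    d gray
      k gray
        k→n: n black — skip
        k→h: h black — skip
        l gray
          l→e: e black — skip
          l→c: c black — skip
        l black
        k→f: f black — skip
        k→i: i black — skip
      k black
      d→l: l black — skip
      d→c: c black — skip
    d black
  j black
  b→d: d black — skip
b black
g gray
  g→b: b black — skip
  g→e: e black — skip
  g→k: k black — skip
  o gray
    o→a: a black — skip
    o→e: e black — skip
    o→l: l black — skip
  o black
g black
m gray
  m→g: g black — skip
  m→j: j black — skip
  m→c: c black — skip
m black
Every edge goes to a white or black vertex — no back edge, so the graph is acyclic.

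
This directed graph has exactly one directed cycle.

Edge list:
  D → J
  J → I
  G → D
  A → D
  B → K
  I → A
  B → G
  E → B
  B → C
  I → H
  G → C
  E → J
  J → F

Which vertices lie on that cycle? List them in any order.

A, D, I, J

DFS with gray/black marking from J:
J gray
  I gray
    H gray
    H black
    A gray
      D gray
        D→J: J is gray → back edge
Back edge closes the cycle J → I → A → D → J; its vertices are {A, D, I, J}.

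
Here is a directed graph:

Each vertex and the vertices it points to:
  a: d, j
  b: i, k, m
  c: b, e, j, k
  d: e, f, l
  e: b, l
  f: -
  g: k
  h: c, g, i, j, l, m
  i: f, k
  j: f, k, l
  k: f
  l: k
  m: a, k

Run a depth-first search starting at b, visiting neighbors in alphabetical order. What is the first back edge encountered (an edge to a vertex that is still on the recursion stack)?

e→b

DFS from b (visiting neighbors in alphabetical order); mark gray on enter, black on exit:
b gray
  i gray
    f gray
    f black
    k gray
      k→f: f black — skip
    k black
  i black
  b→k: k black — skip
  m gray
    a gray
      d gray
        e gray
          e→b: b is gray → back edge
First back edge: e → b.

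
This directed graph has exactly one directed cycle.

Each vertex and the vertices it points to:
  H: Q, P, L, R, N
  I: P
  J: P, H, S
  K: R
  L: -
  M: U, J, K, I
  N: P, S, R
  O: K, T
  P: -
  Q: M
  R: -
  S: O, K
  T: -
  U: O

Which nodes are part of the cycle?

DFS with gray/black marking from H:
H gray
  Q gray
    M gray
      U gray
        O gray
          K gray
            R gray
            R black
          K black
          T gray
          T black
        O black
      U black
      J gray
        P gray
        P black
        J→H: H is gray → back edge
Back edge closes the cycle H → Q → M → J → H; its vertices are {H, J, M, Q}.

H, J, M, Q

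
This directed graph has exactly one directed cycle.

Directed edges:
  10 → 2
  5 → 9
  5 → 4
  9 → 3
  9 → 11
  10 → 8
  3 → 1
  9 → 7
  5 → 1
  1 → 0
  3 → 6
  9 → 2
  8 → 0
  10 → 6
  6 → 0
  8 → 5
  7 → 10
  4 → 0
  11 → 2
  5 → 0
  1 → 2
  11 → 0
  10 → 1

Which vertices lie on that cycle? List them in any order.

DFS with gray/black marking from 5:
5 gray
  1 gray
    2 gray
    2 black
    0 gray
    0 black
  1 black
  5→0: 0 black — skip
  9 gray
    11 gray
      11→0: 0 black — skip
      11→2: 2 black — skip
    11 black
    9→2: 2 black — skip
    3 gray
      3→1: 1 black — skip
      6 gray
        6→0: 0 black — skip
      6 black
    3 black
    7 gray
      10 gray
        10→6: 6 black — skip
        10→1: 1 black — skip
        8 gray
          8→5: 5 is gray → back edge
Back edge closes the cycle 5 → 9 → 7 → 10 → 8 → 5; its vertices are {5, 7, 8, 9, 10}.

5, 7, 8, 9, 10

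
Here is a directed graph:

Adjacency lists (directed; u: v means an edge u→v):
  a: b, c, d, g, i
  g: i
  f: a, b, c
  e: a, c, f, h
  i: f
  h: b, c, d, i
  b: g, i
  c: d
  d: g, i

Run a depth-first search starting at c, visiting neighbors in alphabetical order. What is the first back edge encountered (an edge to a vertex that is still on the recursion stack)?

DFS from c (visiting neighbors in alphabetical order); mark gray on enter, black on exit:
c gray
  d gray
    g gray
      i gray
        f gray
          a gray
            b gray
              b→g: g is gray → back edge
First back edge: b → g.

b->g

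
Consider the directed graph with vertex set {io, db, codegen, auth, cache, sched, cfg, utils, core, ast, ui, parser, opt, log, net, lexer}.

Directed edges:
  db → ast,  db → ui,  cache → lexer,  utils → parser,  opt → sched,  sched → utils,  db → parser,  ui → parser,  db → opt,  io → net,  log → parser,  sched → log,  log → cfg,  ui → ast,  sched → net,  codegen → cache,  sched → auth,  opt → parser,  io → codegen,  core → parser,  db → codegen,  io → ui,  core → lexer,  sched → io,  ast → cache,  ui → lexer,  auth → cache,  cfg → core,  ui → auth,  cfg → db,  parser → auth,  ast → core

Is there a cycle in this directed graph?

Yes

DFS with white/gray/black marking, starting from ui:
ui gray
  parser gray
    auth gray
      cache gray
        lexer gray
        lexer black
      cache black
    auth black
  parser black
  ui→auth: auth black — skip
  ui→lexer: lexer black — skip
  ast gray
    ast→cache: cache black — skip
    core gray
      core→lexer: lexer black — skip
      core→parser: parser black — skip
    core black
  ast black
ui black
io gray
  io→ui: ui black — skip
  net gray
  net black
  codegen gray
    codegen→cache: cache black — skip
  codegen black
io black
db gray
  db→parser: parser black — skip
  db→ast: ast black — skip
  db→ui: ui black — skip
  opt gray
    sched gray
      sched→auth: auth black — skip
      utils gray
        utils→parser: parser black — skip
      utils black
      log gray
        log→parser: parser black — skip
        cfg gray
          cfg→core: core black — skip
          cfg→db: db is gray → back edge
Back edge found, so a cycle exists: db → opt → sched → log → cfg → db.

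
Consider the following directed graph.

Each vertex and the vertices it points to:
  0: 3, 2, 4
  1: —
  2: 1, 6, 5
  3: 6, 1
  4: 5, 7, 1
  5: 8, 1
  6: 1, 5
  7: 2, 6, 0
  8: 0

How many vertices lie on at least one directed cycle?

8

A vertex is on a directed cycle iff it belongs to a strongly connected component of size ≥ 2 (or has a self-loop).
The vertices on cycles are {0, 2, 3, 4, 5, 6, 7, 8} — 8 in total.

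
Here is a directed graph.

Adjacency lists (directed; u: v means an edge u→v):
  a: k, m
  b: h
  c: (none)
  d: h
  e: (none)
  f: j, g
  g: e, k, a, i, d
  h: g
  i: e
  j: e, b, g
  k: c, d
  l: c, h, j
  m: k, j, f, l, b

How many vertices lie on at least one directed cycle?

A vertex is on a directed cycle iff it belongs to a strongly connected component of size ≥ 2 (or has a self-loop).
The vertices on cycles are {a, b, d, f, g, h, j, k, l, m} — 10 in total.

10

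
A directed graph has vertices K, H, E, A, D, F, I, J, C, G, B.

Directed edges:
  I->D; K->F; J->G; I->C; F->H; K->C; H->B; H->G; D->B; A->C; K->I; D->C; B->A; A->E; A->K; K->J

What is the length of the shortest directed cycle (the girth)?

5

For each vertex v, BFS finds the shortest path from v back to v.
The shortest such closed walk is A → K → F → H → B → A, length 5.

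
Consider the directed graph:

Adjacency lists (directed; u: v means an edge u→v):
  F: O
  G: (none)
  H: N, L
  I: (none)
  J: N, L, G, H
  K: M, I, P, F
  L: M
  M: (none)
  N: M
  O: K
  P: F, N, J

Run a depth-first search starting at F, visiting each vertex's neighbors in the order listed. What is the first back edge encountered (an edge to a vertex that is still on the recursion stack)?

P→F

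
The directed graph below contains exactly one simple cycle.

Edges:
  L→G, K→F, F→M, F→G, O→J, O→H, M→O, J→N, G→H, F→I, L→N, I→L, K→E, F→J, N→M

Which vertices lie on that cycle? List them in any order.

J, M, N, O

DFS with gray/black marking from M:
M gray
  O gray
    J gray
      N gray
        N→M: M is gray → back edge
Back edge closes the cycle M → O → J → N → M; its vertices are {J, M, N, O}.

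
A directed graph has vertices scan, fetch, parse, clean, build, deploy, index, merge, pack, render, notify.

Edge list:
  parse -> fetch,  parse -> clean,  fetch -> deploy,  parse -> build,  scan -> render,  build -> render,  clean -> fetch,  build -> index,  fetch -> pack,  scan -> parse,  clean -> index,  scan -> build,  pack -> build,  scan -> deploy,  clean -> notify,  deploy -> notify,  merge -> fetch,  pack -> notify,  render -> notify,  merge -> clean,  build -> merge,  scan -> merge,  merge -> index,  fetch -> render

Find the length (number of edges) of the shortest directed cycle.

4

For each vertex v, BFS finds the shortest path from v back to v.
The shortest such closed walk is merge → fetch → pack → build → merge, length 4.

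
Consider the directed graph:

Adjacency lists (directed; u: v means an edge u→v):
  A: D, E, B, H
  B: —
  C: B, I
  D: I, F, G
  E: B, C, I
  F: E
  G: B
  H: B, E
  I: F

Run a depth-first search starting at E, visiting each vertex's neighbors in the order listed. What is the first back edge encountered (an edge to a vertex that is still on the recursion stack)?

DFS from E (visiting each vertex's neighbors in the order listed); mark gray on enter, black on exit:
E gray
  B gray
  B black
  C gray
    C→B: B black — skip
    I gray
      F gray
        F→E: E is gray → back edge
First back edge: F → E.

F->E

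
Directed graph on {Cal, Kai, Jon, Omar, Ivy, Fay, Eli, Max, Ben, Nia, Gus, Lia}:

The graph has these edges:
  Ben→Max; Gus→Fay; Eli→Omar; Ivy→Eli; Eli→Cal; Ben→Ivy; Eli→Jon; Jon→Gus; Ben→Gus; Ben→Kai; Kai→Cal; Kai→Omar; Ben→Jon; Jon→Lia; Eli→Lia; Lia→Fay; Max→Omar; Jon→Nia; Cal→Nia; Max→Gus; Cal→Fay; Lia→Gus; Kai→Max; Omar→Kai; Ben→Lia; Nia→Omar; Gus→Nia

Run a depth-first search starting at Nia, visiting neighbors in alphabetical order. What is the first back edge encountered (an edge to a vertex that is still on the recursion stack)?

Cal->Nia

DFS from Nia (visiting neighbors in alphabetical order); mark gray on enter, black on exit:
Nia gray
  Omar gray
    Kai gray
      Cal gray
        Fay gray
        Fay black
        Cal→Nia: Nia is gray → back edge
First back edge: Cal → Nia.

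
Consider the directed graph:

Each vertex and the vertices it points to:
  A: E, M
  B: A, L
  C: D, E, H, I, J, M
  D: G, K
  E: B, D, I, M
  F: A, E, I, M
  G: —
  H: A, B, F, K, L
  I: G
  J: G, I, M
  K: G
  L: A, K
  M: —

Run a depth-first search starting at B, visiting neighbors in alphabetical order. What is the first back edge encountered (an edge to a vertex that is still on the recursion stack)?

E→B

DFS from B (visiting neighbors in alphabetical order); mark gray on enter, black on exit:
B gray
  A gray
    E gray
      E→B: B is gray → back edge
First back edge: E → B.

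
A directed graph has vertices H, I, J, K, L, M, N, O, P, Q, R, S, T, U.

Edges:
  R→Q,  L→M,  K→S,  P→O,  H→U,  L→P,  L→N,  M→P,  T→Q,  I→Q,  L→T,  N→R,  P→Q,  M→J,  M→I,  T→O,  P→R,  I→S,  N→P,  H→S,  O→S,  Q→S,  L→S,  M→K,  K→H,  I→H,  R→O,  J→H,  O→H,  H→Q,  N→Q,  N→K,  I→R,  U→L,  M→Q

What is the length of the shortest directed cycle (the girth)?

5

For each vertex v, BFS finds the shortest path from v back to v.
The shortest such closed walk is U → L → N → K → H → U, length 5.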